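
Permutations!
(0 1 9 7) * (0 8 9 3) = (0 1 3)(7 8 9) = [1, 3, 2, 0, 4, 5, 6, 8, 9, 7]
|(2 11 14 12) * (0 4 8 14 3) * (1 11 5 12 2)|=10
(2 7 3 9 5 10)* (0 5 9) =(0 5 10 2 7 3) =[5, 1, 7, 0, 4, 10, 6, 3, 8, 9, 2]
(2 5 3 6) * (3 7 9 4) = (2 5 7 9 4 3 6) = [0, 1, 5, 6, 3, 7, 2, 9, 8, 4]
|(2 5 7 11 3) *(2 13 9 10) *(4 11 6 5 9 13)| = 3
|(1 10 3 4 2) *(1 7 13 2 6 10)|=|(2 7 13)(3 4 6 10)|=12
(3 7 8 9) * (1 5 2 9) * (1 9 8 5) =(2 8 9 3 7 5) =[0, 1, 8, 7, 4, 2, 6, 5, 9, 3]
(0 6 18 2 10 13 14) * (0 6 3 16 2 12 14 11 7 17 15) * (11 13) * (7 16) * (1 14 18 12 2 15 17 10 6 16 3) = (0 1 14 16 15)(2 6 12 18)(3 7 10 11) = [1, 14, 6, 7, 4, 5, 12, 10, 8, 9, 11, 3, 18, 13, 16, 0, 15, 17, 2]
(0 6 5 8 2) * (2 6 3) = [3, 1, 0, 2, 4, 8, 5, 7, 6] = (0 3 2)(5 8 6)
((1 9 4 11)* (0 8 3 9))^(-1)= (0 1 11 4 9 3 8)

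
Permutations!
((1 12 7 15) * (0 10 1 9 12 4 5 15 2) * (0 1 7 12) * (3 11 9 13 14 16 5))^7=((0 10 7 2 1 4 3 11 9)(5 15 13 14 16))^7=(0 11 4 2 10 9 3 1 7)(5 13 16 15 14)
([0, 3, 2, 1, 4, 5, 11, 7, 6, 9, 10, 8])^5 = (1 3)(6 8 11)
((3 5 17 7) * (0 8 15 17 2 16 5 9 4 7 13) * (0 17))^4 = (17)(0 8 15)(2 16 5)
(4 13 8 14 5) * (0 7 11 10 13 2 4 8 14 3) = (0 7 11 10 13 14 5 8 3)(2 4) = [7, 1, 4, 0, 2, 8, 6, 11, 3, 9, 13, 10, 12, 14, 5]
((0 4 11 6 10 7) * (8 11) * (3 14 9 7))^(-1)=((0 4 8 11 6 10 3 14 9 7))^(-1)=(0 7 9 14 3 10 6 11 8 4)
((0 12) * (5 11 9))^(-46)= (12)(5 9 11)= ((0 12)(5 11 9))^(-46)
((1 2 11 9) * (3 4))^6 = (1 11)(2 9)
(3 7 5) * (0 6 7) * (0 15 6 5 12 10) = (0 5 3 15 6 7 12 10) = [5, 1, 2, 15, 4, 3, 7, 12, 8, 9, 0, 11, 10, 13, 14, 6]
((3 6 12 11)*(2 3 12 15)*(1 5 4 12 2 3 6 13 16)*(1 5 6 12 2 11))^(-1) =(1 12 2 4 5 16 13 3 15 6)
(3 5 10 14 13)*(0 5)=[5, 1, 2, 0, 4, 10, 6, 7, 8, 9, 14, 11, 12, 3, 13]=(0 5 10 14 13 3)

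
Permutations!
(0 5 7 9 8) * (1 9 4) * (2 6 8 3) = [5, 9, 6, 2, 1, 7, 8, 4, 0, 3] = (0 5 7 4 1 9 3 2 6 8)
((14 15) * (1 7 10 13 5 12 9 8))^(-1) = (1 8 9 12 5 13 10 7)(14 15)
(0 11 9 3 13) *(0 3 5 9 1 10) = (0 11 1 10)(3 13)(5 9) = [11, 10, 2, 13, 4, 9, 6, 7, 8, 5, 0, 1, 12, 3]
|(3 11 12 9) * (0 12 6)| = 6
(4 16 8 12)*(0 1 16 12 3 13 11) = (0 1 16 8 3 13 11)(4 12) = [1, 16, 2, 13, 12, 5, 6, 7, 3, 9, 10, 0, 4, 11, 14, 15, 8]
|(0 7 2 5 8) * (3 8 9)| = |(0 7 2 5 9 3 8)| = 7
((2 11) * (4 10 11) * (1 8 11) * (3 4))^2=((1 8 11 2 3 4 10))^2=(1 11 3 10 8 2 4)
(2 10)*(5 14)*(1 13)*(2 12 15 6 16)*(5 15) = [0, 13, 10, 3, 4, 14, 16, 7, 8, 9, 12, 11, 5, 1, 15, 6, 2] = (1 13)(2 10 12 5 14 15 6 16)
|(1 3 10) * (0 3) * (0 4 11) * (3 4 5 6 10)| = 12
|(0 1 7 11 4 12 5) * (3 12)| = |(0 1 7 11 4 3 12 5)| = 8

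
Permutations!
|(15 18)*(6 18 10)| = 4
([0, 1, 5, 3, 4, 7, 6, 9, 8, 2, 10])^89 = [0, 1, 5, 3, 4, 7, 6, 9, 8, 2, 10]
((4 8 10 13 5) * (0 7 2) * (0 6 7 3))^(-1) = (0 3)(2 7 6)(4 5 13 10 8) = ((0 3)(2 6 7)(4 8 10 13 5))^(-1)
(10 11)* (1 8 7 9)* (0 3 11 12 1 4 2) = (0 3 11 10 12 1 8 7 9 4 2) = [3, 8, 0, 11, 2, 5, 6, 9, 7, 4, 12, 10, 1]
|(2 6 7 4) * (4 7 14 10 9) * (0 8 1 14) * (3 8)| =10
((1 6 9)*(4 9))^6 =(1 4)(6 9)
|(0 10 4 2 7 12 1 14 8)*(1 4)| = |(0 10 1 14 8)(2 7 12 4)| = 20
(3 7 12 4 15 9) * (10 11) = [0, 1, 2, 7, 15, 5, 6, 12, 8, 3, 11, 10, 4, 13, 14, 9] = (3 7 12 4 15 9)(10 11)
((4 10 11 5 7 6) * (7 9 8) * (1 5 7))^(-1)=((1 5 9 8)(4 10 11 7 6))^(-1)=(1 8 9 5)(4 6 7 11 10)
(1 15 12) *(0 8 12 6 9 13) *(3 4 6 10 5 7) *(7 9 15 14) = (0 8 12 1 14 7 3 4 6 15 10 5 9 13) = [8, 14, 2, 4, 6, 9, 15, 3, 12, 13, 5, 11, 1, 0, 7, 10]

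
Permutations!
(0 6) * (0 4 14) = (0 6 4 14) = [6, 1, 2, 3, 14, 5, 4, 7, 8, 9, 10, 11, 12, 13, 0]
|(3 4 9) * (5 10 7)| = |(3 4 9)(5 10 7)| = 3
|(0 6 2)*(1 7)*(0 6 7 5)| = 4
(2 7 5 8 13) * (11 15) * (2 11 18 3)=(2 7 5 8 13 11 15 18 3)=[0, 1, 7, 2, 4, 8, 6, 5, 13, 9, 10, 15, 12, 11, 14, 18, 16, 17, 3]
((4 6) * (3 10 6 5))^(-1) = (3 5 4 6 10)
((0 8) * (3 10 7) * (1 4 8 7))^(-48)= (0 7 3 10 1 4 8)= ((0 7 3 10 1 4 8))^(-48)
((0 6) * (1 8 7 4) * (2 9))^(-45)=(0 6)(1 4 7 8)(2 9)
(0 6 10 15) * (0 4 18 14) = [6, 1, 2, 3, 18, 5, 10, 7, 8, 9, 15, 11, 12, 13, 0, 4, 16, 17, 14] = (0 6 10 15 4 18 14)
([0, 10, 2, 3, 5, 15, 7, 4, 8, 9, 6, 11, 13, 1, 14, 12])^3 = (1 7 15)(4 12 10)(5 13 6)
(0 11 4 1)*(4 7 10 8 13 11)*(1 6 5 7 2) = (0 4 6 5 7 10 8 13 11 2 1) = [4, 0, 1, 3, 6, 7, 5, 10, 13, 9, 8, 2, 12, 11]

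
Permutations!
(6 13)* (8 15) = [0, 1, 2, 3, 4, 5, 13, 7, 15, 9, 10, 11, 12, 6, 14, 8] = (6 13)(8 15)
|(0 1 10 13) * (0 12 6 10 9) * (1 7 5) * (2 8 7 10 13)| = 24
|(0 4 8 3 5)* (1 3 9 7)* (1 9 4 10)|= |(0 10 1 3 5)(4 8)(7 9)|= 10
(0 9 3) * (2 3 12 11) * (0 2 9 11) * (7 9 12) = (0 11 12)(2 3)(7 9) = [11, 1, 3, 2, 4, 5, 6, 9, 8, 7, 10, 12, 0]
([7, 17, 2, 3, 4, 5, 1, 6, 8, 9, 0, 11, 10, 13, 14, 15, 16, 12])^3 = (0 1 10 6 12 7 17)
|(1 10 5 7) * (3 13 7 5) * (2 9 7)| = |(1 10 3 13 2 9 7)| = 7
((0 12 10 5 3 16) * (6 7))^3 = (0 5)(3 12)(6 7)(10 16)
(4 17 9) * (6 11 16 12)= (4 17 9)(6 11 16 12)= [0, 1, 2, 3, 17, 5, 11, 7, 8, 4, 10, 16, 6, 13, 14, 15, 12, 9]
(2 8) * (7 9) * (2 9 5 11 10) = [0, 1, 8, 3, 4, 11, 6, 5, 9, 7, 2, 10] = (2 8 9 7 5 11 10)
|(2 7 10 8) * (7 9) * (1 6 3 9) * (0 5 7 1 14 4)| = 8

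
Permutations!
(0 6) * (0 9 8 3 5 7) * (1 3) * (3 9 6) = (0 3 5 7)(1 9 8) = [3, 9, 2, 5, 4, 7, 6, 0, 1, 8]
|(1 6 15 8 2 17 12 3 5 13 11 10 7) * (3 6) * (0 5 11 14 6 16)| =|(0 5 13 14 6 15 8 2 17 12 16)(1 3 11 10 7)| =55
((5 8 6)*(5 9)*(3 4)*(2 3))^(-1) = ((2 3 4)(5 8 6 9))^(-1) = (2 4 3)(5 9 6 8)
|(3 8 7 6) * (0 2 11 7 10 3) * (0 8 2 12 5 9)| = |(0 12 5 9)(2 11 7 6 8 10 3)| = 28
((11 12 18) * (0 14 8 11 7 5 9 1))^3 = (0 11 7 1 8 18 9 14 12 5)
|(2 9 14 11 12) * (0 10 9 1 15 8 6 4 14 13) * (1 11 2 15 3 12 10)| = |(0 1 3 12 15 8 6 4 14 2 11 10 9 13)| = 14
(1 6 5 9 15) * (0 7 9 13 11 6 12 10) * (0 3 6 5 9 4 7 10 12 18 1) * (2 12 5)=(0 10 3 6 9 15)(1 18)(2 12 5 13 11)(4 7)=[10, 18, 12, 6, 7, 13, 9, 4, 8, 15, 3, 2, 5, 11, 14, 0, 16, 17, 1]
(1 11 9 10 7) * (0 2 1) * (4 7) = (0 2 1 11 9 10 4 7) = [2, 11, 1, 3, 7, 5, 6, 0, 8, 10, 4, 9]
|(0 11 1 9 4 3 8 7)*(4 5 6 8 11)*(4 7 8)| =14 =|(0 7)(1 9 5 6 4 3 11)|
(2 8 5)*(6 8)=[0, 1, 6, 3, 4, 2, 8, 7, 5]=(2 6 8 5)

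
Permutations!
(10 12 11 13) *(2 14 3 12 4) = [0, 1, 14, 12, 2, 5, 6, 7, 8, 9, 4, 13, 11, 10, 3] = (2 14 3 12 11 13 10 4)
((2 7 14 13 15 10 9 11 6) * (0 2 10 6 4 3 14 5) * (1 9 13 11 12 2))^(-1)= ((0 1 9 12 2 7 5)(3 14 11 4)(6 10 13 15))^(-1)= (0 5 7 2 12 9 1)(3 4 11 14)(6 15 13 10)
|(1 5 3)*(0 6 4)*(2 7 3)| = 15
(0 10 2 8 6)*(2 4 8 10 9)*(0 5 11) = (0 9 2 10 4 8 6 5 11) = [9, 1, 10, 3, 8, 11, 5, 7, 6, 2, 4, 0]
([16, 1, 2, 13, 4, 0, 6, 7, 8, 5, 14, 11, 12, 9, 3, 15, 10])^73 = (0 16 10 14 3 13 9 5)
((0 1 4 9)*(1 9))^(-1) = (0 9)(1 4)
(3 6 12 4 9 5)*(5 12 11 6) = (3 5)(4 9 12)(6 11) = [0, 1, 2, 5, 9, 3, 11, 7, 8, 12, 10, 6, 4]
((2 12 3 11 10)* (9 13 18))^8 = (2 11 12 10 3)(9 18 13)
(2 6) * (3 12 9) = (2 6)(3 12 9) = [0, 1, 6, 12, 4, 5, 2, 7, 8, 3, 10, 11, 9]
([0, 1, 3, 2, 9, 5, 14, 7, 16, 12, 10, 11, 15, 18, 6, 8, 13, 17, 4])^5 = (2 3)(4 16 12 18 8 9 13 15)(6 14)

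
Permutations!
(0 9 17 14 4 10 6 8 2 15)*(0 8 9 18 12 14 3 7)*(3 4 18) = (0 3 7)(2 15 8)(4 10 6 9 17)(12 14 18) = [3, 1, 15, 7, 10, 5, 9, 0, 2, 17, 6, 11, 14, 13, 18, 8, 16, 4, 12]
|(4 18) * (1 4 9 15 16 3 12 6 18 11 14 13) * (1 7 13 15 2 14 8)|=36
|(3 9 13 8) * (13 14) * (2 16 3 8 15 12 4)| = 9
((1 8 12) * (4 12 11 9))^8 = (1 11 4)(8 9 12)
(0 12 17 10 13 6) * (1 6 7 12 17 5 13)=[17, 6, 2, 3, 4, 13, 0, 12, 8, 9, 1, 11, 5, 7, 14, 15, 16, 10]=(0 17 10 1 6)(5 13 7 12)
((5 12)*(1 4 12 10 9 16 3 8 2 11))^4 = (1 10 8 4 9 2 12 16 11 5 3)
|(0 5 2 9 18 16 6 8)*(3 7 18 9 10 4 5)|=|(0 3 7 18 16 6 8)(2 10 4 5)|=28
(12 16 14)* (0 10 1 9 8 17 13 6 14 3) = [10, 9, 2, 0, 4, 5, 14, 7, 17, 8, 1, 11, 16, 6, 12, 15, 3, 13] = (0 10 1 9 8 17 13 6 14 12 16 3)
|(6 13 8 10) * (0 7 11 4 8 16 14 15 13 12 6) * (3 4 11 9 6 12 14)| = |(0 7 9 6 14 15 13 16 3 4 8 10)| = 12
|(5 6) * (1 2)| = 2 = |(1 2)(5 6)|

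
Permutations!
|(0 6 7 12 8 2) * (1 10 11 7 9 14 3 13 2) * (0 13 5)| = |(0 6 9 14 3 5)(1 10 11 7 12 8)(2 13)| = 6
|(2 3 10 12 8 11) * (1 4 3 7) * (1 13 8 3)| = |(1 4)(2 7 13 8 11)(3 10 12)| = 30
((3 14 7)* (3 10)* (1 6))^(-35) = (1 6)(3 14 7 10)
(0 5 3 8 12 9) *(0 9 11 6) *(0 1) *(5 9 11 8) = (0 9 11 6 1)(3 5)(8 12) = [9, 0, 2, 5, 4, 3, 1, 7, 12, 11, 10, 6, 8]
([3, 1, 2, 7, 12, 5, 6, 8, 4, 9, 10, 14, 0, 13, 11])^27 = [8, 1, 2, 4, 3, 5, 6, 12, 0, 9, 10, 14, 7, 13, 11]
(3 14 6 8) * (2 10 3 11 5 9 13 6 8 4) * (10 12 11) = (2 12 11 5 9 13 6 4)(3 14 8 10) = [0, 1, 12, 14, 2, 9, 4, 7, 10, 13, 3, 5, 11, 6, 8]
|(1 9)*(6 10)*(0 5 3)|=6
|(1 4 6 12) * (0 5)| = 4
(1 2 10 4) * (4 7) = (1 2 10 7 4) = [0, 2, 10, 3, 1, 5, 6, 4, 8, 9, 7]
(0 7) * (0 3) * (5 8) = (0 7 3)(5 8) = [7, 1, 2, 0, 4, 8, 6, 3, 5]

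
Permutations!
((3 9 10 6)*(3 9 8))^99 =(10)(3 8)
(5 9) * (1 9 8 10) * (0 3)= (0 3)(1 9 5 8 10)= [3, 9, 2, 0, 4, 8, 6, 7, 10, 5, 1]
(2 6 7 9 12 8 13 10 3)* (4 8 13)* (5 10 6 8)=[0, 1, 8, 2, 5, 10, 7, 9, 4, 12, 3, 11, 13, 6]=(2 8 4 5 10 3)(6 7 9 12 13)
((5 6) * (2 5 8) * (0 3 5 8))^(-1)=((0 3 5 6)(2 8))^(-1)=(0 6 5 3)(2 8)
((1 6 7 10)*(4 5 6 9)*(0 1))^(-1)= (0 10 7 6 5 4 9 1)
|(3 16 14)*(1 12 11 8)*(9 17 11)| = |(1 12 9 17 11 8)(3 16 14)| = 6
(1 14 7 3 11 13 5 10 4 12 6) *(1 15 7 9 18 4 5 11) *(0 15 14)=(0 15 7 3 1)(4 12 6 14 9 18)(5 10)(11 13)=[15, 0, 2, 1, 12, 10, 14, 3, 8, 18, 5, 13, 6, 11, 9, 7, 16, 17, 4]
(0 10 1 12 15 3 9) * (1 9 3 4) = (0 10 9)(1 12 15 4) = [10, 12, 2, 3, 1, 5, 6, 7, 8, 0, 9, 11, 15, 13, 14, 4]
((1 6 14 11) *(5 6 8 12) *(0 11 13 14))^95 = (0 12 11 5 1 6 8)(13 14)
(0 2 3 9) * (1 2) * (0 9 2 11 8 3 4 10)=[1, 11, 4, 2, 10, 5, 6, 7, 3, 9, 0, 8]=(0 1 11 8 3 2 4 10)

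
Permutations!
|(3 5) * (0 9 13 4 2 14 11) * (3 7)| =|(0 9 13 4 2 14 11)(3 5 7)| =21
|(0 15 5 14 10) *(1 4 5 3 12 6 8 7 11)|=|(0 15 3 12 6 8 7 11 1 4 5 14 10)|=13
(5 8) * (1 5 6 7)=[0, 5, 2, 3, 4, 8, 7, 1, 6]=(1 5 8 6 7)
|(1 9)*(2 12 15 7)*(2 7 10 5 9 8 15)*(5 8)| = |(1 5 9)(2 12)(8 15 10)| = 6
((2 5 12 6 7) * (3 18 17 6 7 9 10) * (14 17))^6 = ((2 5 12 7)(3 18 14 17 6 9 10))^6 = (2 12)(3 10 9 6 17 14 18)(5 7)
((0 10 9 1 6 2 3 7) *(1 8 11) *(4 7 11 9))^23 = ((0 10 4 7)(1 6 2 3 11)(8 9))^23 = (0 7 4 10)(1 3 6 11 2)(8 9)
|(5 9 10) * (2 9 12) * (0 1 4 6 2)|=9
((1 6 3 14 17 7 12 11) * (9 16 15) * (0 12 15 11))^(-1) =(0 12)(1 11 16 9 15 7 17 14 3 6)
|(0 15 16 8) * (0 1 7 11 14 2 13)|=10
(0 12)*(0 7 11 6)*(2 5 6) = [12, 1, 5, 3, 4, 6, 0, 11, 8, 9, 10, 2, 7] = (0 12 7 11 2 5 6)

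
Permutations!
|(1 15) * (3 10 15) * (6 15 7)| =|(1 3 10 7 6 15)| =6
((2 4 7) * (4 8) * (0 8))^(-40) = ((0 8 4 7 2))^(-40) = (8)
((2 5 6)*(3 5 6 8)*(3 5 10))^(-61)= (2 6)(3 10)(5 8)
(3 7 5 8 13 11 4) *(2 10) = (2 10)(3 7 5 8 13 11 4) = [0, 1, 10, 7, 3, 8, 6, 5, 13, 9, 2, 4, 12, 11]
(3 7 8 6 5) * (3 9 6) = (3 7 8)(5 9 6) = [0, 1, 2, 7, 4, 9, 5, 8, 3, 6]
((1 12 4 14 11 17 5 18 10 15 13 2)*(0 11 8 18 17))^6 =(1 10 4 13 8)(2 18 12 15 14)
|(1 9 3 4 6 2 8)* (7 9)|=8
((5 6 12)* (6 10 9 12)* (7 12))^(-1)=((5 10 9 7 12))^(-1)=(5 12 7 9 10)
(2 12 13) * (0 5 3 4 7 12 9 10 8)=(0 5 3 4 7 12 13 2 9 10 8)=[5, 1, 9, 4, 7, 3, 6, 12, 0, 10, 8, 11, 13, 2]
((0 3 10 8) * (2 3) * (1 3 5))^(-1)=(0 8 10 3 1 5 2)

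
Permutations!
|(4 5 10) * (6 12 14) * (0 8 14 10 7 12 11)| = |(0 8 14 6 11)(4 5 7 12 10)| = 5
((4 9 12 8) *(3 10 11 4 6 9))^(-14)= (3 11)(4 10)(6 12)(8 9)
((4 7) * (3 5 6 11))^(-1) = (3 11 6 5)(4 7)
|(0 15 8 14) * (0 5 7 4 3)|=|(0 15 8 14 5 7 4 3)|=8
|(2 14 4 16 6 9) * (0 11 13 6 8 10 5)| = |(0 11 13 6 9 2 14 4 16 8 10 5)| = 12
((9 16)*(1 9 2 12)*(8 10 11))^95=((1 9 16 2 12)(8 10 11))^95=(16)(8 11 10)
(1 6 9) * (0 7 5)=[7, 6, 2, 3, 4, 0, 9, 5, 8, 1]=(0 7 5)(1 6 9)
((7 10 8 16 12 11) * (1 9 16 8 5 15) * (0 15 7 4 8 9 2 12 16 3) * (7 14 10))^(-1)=(16)(0 3 9 8 4 11 12 2 1 15)(5 10 14)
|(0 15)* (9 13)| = 2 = |(0 15)(9 13)|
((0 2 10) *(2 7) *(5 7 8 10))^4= ((0 8 10)(2 5 7))^4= (0 8 10)(2 5 7)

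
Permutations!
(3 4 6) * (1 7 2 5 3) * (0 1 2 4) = (0 1 7 4 6 2 5 3) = [1, 7, 5, 0, 6, 3, 2, 4]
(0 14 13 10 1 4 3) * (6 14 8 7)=(0 8 7 6 14 13 10 1 4 3)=[8, 4, 2, 0, 3, 5, 14, 6, 7, 9, 1, 11, 12, 10, 13]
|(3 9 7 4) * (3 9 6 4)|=|(3 6 4 9 7)|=5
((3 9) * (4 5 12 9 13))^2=(3 4 12)(5 9 13)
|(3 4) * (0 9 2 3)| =|(0 9 2 3 4)| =5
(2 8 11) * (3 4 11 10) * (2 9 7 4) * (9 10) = (2 8 9 7 4 11 10 3) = [0, 1, 8, 2, 11, 5, 6, 4, 9, 7, 3, 10]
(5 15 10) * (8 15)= (5 8 15 10)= [0, 1, 2, 3, 4, 8, 6, 7, 15, 9, 5, 11, 12, 13, 14, 10]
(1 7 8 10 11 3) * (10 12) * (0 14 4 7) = (0 14 4 7 8 12 10 11 3 1) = [14, 0, 2, 1, 7, 5, 6, 8, 12, 9, 11, 3, 10, 13, 4]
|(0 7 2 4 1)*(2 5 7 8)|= |(0 8 2 4 1)(5 7)|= 10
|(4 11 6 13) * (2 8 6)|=6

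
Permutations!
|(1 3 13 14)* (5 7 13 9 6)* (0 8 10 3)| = |(0 8 10 3 9 6 5 7 13 14 1)| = 11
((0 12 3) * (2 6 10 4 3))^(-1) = ((0 12 2 6 10 4 3))^(-1) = (0 3 4 10 6 2 12)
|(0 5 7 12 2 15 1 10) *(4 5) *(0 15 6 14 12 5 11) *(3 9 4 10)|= 8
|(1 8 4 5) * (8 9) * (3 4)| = |(1 9 8 3 4 5)| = 6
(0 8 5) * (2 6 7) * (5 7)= (0 8 7 2 6 5)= [8, 1, 6, 3, 4, 0, 5, 2, 7]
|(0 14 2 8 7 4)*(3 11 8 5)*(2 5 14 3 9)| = 12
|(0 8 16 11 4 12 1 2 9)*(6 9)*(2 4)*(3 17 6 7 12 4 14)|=|(0 8 16 11 2 7 12 1 14 3 17 6 9)|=13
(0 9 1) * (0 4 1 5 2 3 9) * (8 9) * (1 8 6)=(1 4 8 9 5 2 3 6)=[0, 4, 3, 6, 8, 2, 1, 7, 9, 5]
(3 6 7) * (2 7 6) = (2 7 3) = [0, 1, 7, 2, 4, 5, 6, 3]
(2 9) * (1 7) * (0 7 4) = (0 7 1 4)(2 9) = [7, 4, 9, 3, 0, 5, 6, 1, 8, 2]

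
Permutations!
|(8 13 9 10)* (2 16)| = 4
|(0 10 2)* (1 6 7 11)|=12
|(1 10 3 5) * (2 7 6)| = 12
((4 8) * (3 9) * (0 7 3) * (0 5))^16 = (0 7 3 9 5)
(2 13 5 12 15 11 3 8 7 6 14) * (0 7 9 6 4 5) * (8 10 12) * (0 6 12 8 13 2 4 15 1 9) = [7, 9, 2, 10, 5, 13, 14, 15, 0, 12, 8, 3, 1, 6, 4, 11] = (0 7 15 11 3 10 8)(1 9 12)(4 5 13 6 14)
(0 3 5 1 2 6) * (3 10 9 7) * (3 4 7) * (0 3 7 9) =(0 10)(1 2 6 3 5)(4 9 7) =[10, 2, 6, 5, 9, 1, 3, 4, 8, 7, 0]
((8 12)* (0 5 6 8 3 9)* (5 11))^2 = ((0 11 5 6 8 12 3 9))^2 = (0 5 8 3)(6 12 9 11)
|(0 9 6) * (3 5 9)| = |(0 3 5 9 6)| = 5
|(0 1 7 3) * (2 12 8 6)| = 4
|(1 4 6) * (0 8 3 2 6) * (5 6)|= |(0 8 3 2 5 6 1 4)|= 8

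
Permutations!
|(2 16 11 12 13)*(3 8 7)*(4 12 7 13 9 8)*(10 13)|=|(2 16 11 7 3 4 12 9 8 10 13)|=11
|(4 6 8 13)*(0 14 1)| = 12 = |(0 14 1)(4 6 8 13)|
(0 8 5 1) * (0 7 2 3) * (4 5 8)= (8)(0 4 5 1 7 2 3)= [4, 7, 3, 0, 5, 1, 6, 2, 8]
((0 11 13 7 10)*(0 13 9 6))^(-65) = ((0 11 9 6)(7 10 13))^(-65) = (0 6 9 11)(7 10 13)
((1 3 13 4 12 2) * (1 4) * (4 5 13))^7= (13)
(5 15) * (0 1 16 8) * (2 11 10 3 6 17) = (0 1 16 8)(2 11 10 3 6 17)(5 15) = [1, 16, 11, 6, 4, 15, 17, 7, 0, 9, 3, 10, 12, 13, 14, 5, 8, 2]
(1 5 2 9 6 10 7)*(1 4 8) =(1 5 2 9 6 10 7 4 8) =[0, 5, 9, 3, 8, 2, 10, 4, 1, 6, 7]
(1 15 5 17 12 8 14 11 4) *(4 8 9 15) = [0, 4, 2, 3, 1, 17, 6, 7, 14, 15, 10, 8, 9, 13, 11, 5, 16, 12] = (1 4)(5 17 12 9 15)(8 14 11)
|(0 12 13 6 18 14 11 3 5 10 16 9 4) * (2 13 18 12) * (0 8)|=|(0 2 13 6 12 18 14 11 3 5 10 16 9 4 8)|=15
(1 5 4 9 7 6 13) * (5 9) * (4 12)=(1 9 7 6 13)(4 5 12)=[0, 9, 2, 3, 5, 12, 13, 6, 8, 7, 10, 11, 4, 1]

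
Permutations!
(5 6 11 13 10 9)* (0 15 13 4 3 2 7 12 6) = (0 15 13 10 9 5)(2 7 12 6 11 4 3) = [15, 1, 7, 2, 3, 0, 11, 12, 8, 5, 9, 4, 6, 10, 14, 13]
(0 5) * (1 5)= (0 1 5)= [1, 5, 2, 3, 4, 0]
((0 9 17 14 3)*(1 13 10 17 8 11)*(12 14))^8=(0 12 13 8 3 17 1 9 14 10 11)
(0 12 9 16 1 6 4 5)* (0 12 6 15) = (0 6 4 5 12 9 16 1 15) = [6, 15, 2, 3, 5, 12, 4, 7, 8, 16, 10, 11, 9, 13, 14, 0, 1]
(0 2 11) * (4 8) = (0 2 11)(4 8) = [2, 1, 11, 3, 8, 5, 6, 7, 4, 9, 10, 0]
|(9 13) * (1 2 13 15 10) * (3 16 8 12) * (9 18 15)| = 12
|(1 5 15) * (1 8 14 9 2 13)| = 8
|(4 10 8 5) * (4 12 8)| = 6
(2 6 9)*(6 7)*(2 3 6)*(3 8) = (2 7)(3 6 9 8) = [0, 1, 7, 6, 4, 5, 9, 2, 3, 8]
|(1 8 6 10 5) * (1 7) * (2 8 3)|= 8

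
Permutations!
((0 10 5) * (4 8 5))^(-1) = (0 5 8 4 10)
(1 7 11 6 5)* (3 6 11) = [0, 7, 2, 6, 4, 1, 5, 3, 8, 9, 10, 11] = (11)(1 7 3 6 5)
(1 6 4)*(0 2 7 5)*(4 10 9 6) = (0 2 7 5)(1 4)(6 10 9) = [2, 4, 7, 3, 1, 0, 10, 5, 8, 6, 9]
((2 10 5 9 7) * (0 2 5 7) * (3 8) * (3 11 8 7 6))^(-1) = (0 9 5 7 3 6 10 2)(8 11)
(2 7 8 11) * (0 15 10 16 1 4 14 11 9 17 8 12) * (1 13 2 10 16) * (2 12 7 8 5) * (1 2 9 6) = [15, 4, 8, 3, 14, 9, 1, 7, 6, 17, 2, 10, 0, 12, 11, 16, 13, 5] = (0 15 16 13 12)(1 4 14 11 10 2 8 6)(5 9 17)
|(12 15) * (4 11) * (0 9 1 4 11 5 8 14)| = |(0 9 1 4 5 8 14)(12 15)| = 14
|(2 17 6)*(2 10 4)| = 5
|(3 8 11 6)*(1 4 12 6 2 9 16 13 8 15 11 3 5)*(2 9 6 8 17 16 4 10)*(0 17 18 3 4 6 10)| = 12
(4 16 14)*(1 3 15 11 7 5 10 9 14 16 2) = (16)(1 3 15 11 7 5 10 9 14 4 2) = [0, 3, 1, 15, 2, 10, 6, 5, 8, 14, 9, 7, 12, 13, 4, 11, 16]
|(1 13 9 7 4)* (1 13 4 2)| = |(1 4 13 9 7 2)| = 6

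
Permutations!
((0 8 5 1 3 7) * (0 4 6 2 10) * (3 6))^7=((0 8 5 1 6 2 10)(3 7 4))^7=(10)(3 7 4)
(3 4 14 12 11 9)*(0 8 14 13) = (0 8 14 12 11 9 3 4 13) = [8, 1, 2, 4, 13, 5, 6, 7, 14, 3, 10, 9, 11, 0, 12]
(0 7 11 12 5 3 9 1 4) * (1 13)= (0 7 11 12 5 3 9 13 1 4)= [7, 4, 2, 9, 0, 3, 6, 11, 8, 13, 10, 12, 5, 1]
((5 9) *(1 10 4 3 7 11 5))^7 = (1 9 5 11 7 3 4 10)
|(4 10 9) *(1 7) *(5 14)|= |(1 7)(4 10 9)(5 14)|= 6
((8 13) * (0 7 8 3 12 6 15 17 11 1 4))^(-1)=(0 4 1 11 17 15 6 12 3 13 8 7)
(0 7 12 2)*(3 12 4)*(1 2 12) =[7, 2, 0, 1, 3, 5, 6, 4, 8, 9, 10, 11, 12] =(12)(0 7 4 3 1 2)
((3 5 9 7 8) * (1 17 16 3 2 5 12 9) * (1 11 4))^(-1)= (1 4 11 5 2 8 7 9 12 3 16 17)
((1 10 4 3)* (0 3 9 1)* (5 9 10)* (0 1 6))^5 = ((0 3 1 5 9 6)(4 10))^5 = (0 6 9 5 1 3)(4 10)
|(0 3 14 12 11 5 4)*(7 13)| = 14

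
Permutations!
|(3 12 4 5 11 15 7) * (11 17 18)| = 9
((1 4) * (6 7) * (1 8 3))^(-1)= (1 3 8 4)(6 7)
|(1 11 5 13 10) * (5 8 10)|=|(1 11 8 10)(5 13)|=4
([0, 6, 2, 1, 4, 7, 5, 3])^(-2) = [0, 7, 2, 5, 4, 1, 3, 6]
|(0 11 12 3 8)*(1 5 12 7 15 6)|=|(0 11 7 15 6 1 5 12 3 8)|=10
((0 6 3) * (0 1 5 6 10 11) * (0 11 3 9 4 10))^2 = (11)(1 6 4 3 5 9 10)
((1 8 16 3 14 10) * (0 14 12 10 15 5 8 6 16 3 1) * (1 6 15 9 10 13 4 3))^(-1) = ((0 14 9 10)(1 15 5 8)(3 12 13 4)(6 16))^(-1) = (0 10 9 14)(1 8 5 15)(3 4 13 12)(6 16)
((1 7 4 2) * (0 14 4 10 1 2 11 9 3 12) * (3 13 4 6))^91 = ((0 14 6 3 12)(1 7 10)(4 11 9 13))^91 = (0 14 6 3 12)(1 7 10)(4 13 9 11)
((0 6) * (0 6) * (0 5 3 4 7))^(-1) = (0 7 4 3 5)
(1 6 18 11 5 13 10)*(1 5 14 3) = (1 6 18 11 14 3)(5 13 10) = [0, 6, 2, 1, 4, 13, 18, 7, 8, 9, 5, 14, 12, 10, 3, 15, 16, 17, 11]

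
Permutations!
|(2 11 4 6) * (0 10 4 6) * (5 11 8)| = |(0 10 4)(2 8 5 11 6)| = 15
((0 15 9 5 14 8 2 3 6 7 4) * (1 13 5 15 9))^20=(0 8 9 2 15 3 1 6 13 7 5 4 14)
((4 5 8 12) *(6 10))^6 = ((4 5 8 12)(6 10))^6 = (4 8)(5 12)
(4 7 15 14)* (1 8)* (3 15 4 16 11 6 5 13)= (1 8)(3 15 14 16 11 6 5 13)(4 7)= [0, 8, 2, 15, 7, 13, 5, 4, 1, 9, 10, 6, 12, 3, 16, 14, 11]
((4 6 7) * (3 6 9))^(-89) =((3 6 7 4 9))^(-89) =(3 6 7 4 9)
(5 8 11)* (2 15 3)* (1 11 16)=(1 11 5 8 16)(2 15 3)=[0, 11, 15, 2, 4, 8, 6, 7, 16, 9, 10, 5, 12, 13, 14, 3, 1]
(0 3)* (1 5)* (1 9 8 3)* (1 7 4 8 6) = [7, 5, 2, 0, 8, 9, 1, 4, 3, 6] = (0 7 4 8 3)(1 5 9 6)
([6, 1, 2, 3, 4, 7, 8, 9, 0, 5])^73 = [6, 1, 2, 3, 4, 7, 8, 9, 0, 5]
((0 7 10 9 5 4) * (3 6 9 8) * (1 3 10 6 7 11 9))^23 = ((0 11 9 5 4)(1 3 7 6)(8 10))^23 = (0 5 11 4 9)(1 6 7 3)(8 10)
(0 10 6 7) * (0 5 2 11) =[10, 1, 11, 3, 4, 2, 7, 5, 8, 9, 6, 0] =(0 10 6 7 5 2 11)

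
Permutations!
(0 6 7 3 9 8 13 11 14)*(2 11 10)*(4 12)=(0 6 7 3 9 8 13 10 2 11 14)(4 12)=[6, 1, 11, 9, 12, 5, 7, 3, 13, 8, 2, 14, 4, 10, 0]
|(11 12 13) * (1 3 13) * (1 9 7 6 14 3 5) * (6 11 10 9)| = 18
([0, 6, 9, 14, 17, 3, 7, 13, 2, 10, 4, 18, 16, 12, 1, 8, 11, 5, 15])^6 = [0, 11, 3, 12, 6, 13, 18, 15, 5, 14, 1, 10, 2, 8, 16, 17, 9, 7, 4]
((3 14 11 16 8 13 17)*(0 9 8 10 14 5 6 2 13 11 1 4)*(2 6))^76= ((0 9 8 11 16 10 14 1 4)(2 13 17 3 5))^76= (0 16 4 11 1 8 14 9 10)(2 13 17 3 5)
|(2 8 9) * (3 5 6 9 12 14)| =|(2 8 12 14 3 5 6 9)| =8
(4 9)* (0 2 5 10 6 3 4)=(0 2 5 10 6 3 4 9)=[2, 1, 5, 4, 9, 10, 3, 7, 8, 0, 6]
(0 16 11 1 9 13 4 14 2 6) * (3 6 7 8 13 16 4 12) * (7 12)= (0 4 14 2 12 3 6)(1 9 16 11)(7 8 13)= [4, 9, 12, 6, 14, 5, 0, 8, 13, 16, 10, 1, 3, 7, 2, 15, 11]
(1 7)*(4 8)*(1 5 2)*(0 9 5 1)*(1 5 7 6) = (0 9 7 5 2)(1 6)(4 8) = [9, 6, 0, 3, 8, 2, 1, 5, 4, 7]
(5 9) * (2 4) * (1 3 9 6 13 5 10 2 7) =(1 3 9 10 2 4 7)(5 6 13) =[0, 3, 4, 9, 7, 6, 13, 1, 8, 10, 2, 11, 12, 5]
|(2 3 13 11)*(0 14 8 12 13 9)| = |(0 14 8 12 13 11 2 3 9)| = 9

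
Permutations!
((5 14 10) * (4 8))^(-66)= ((4 8)(5 14 10))^(-66)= (14)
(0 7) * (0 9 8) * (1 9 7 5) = [5, 9, 2, 3, 4, 1, 6, 7, 0, 8] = (0 5 1 9 8)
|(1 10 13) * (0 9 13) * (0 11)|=6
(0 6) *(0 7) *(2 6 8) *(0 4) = [8, 1, 6, 3, 0, 5, 7, 4, 2] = (0 8 2 6 7 4)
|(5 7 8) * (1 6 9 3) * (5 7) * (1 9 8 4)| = |(1 6 8 7 4)(3 9)| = 10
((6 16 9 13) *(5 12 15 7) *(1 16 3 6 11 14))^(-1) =(1 14 11 13 9 16)(3 6)(5 7 15 12)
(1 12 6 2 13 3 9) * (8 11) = (1 12 6 2 13 3 9)(8 11) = [0, 12, 13, 9, 4, 5, 2, 7, 11, 1, 10, 8, 6, 3]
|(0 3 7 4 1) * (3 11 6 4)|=|(0 11 6 4 1)(3 7)|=10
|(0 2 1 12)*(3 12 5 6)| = 7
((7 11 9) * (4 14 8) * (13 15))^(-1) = ((4 14 8)(7 11 9)(13 15))^(-1) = (4 8 14)(7 9 11)(13 15)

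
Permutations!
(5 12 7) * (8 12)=(5 8 12 7)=[0, 1, 2, 3, 4, 8, 6, 5, 12, 9, 10, 11, 7]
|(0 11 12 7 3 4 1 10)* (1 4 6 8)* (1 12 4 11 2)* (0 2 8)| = |(0 8 12 7 3 6)(1 10 2)(4 11)| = 6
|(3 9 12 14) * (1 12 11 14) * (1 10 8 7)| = |(1 12 10 8 7)(3 9 11 14)| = 20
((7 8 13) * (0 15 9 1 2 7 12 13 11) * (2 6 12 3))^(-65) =(0 3 9 7 6 11 13 15 2 1 8 12) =((0 15 9 1 6 12 13 3 2 7 8 11))^(-65)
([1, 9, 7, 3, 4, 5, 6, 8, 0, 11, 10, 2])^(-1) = (0 8 7 2 11 9 1)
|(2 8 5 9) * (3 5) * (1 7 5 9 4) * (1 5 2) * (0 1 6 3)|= 30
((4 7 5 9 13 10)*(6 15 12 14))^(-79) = ((4 7 5 9 13 10)(6 15 12 14))^(-79) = (4 10 13 9 5 7)(6 15 12 14)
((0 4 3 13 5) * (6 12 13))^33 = (0 13 6 4 5 12 3)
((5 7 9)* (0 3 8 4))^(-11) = ((0 3 8 4)(5 7 9))^(-11) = (0 3 8 4)(5 7 9)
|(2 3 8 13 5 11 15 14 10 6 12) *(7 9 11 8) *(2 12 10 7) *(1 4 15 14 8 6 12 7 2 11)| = |(1 4 15 8 13 5 6 10 12 7 9)(2 3 11 14)| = 44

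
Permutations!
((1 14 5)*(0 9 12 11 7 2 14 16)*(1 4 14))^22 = (0 1 7 12)(2 11 9 16)(4 14 5)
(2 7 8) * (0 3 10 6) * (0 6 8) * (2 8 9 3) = (0 2 7)(3 10 9) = [2, 1, 7, 10, 4, 5, 6, 0, 8, 3, 9]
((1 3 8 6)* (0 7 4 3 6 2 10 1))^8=(0 6 1 10 2 8 3 4 7)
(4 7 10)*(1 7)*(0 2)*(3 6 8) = (0 2)(1 7 10 4)(3 6 8) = [2, 7, 0, 6, 1, 5, 8, 10, 3, 9, 4]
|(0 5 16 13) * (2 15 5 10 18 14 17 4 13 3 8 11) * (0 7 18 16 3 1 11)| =30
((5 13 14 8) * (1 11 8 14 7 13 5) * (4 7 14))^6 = (4 13)(7 14)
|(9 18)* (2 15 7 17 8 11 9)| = 8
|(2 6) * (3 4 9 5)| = 4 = |(2 6)(3 4 9 5)|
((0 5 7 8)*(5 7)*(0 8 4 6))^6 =((8)(0 7 4 6))^6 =(8)(0 4)(6 7)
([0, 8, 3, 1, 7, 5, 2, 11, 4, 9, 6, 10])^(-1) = (1 3 2 6 10 11 7 4 8)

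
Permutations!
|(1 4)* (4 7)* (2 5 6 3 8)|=15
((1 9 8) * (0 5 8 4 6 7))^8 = ((0 5 8 1 9 4 6 7))^8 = (9)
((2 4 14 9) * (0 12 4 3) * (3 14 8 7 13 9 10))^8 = (0 14 13 4 3 2 7 12 10 9 8)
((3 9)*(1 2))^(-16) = (9)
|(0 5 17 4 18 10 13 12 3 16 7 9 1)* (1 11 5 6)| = 12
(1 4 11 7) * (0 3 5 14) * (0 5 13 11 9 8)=[3, 4, 2, 13, 9, 14, 6, 1, 0, 8, 10, 7, 12, 11, 5]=(0 3 13 11 7 1 4 9 8)(5 14)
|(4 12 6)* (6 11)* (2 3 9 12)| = 7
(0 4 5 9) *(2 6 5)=(0 4 2 6 5 9)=[4, 1, 6, 3, 2, 9, 5, 7, 8, 0]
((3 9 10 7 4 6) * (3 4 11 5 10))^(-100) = ((3 9)(4 6)(5 10 7 11))^(-100) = (11)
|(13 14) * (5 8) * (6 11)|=|(5 8)(6 11)(13 14)|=2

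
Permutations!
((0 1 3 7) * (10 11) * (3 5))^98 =((0 1 5 3 7)(10 11))^98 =(11)(0 3 1 7 5)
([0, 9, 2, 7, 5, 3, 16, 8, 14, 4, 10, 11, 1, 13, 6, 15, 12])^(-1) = (1 12 16 6 14 8 7 3 5 4 9)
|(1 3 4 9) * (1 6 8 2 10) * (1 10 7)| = 8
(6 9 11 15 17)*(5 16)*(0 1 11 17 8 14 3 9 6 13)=[1, 11, 2, 9, 4, 16, 6, 7, 14, 17, 10, 15, 12, 0, 3, 8, 5, 13]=(0 1 11 15 8 14 3 9 17 13)(5 16)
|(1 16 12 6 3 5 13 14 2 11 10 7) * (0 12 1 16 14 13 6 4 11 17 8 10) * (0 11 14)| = |(0 12 4 14 2 17 8 10 7 16 1)(3 5 6)| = 33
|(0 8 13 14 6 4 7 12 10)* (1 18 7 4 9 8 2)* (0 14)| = 12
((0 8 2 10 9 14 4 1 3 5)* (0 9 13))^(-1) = ((0 8 2 10 13)(1 3 5 9 14 4))^(-1) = (0 13 10 2 8)(1 4 14 9 5 3)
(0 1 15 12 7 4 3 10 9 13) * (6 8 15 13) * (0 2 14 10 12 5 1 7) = [7, 13, 14, 12, 3, 1, 8, 4, 15, 6, 9, 11, 0, 2, 10, 5] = (0 7 4 3 12)(1 13 2 14 10 9 6 8 15 5)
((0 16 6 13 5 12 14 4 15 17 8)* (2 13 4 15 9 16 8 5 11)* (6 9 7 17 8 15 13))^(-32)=(0 15 8)(2 13 12 17 4)(5 7 6 11 14)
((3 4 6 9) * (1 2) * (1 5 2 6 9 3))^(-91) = (1 9 4 3 6)(2 5)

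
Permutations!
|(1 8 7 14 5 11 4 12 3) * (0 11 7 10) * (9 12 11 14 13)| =22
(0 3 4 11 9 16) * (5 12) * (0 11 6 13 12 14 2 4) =(0 3)(2 4 6 13 12 5 14)(9 16 11) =[3, 1, 4, 0, 6, 14, 13, 7, 8, 16, 10, 9, 5, 12, 2, 15, 11]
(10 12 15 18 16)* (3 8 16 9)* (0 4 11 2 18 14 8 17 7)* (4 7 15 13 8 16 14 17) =(0 7)(2 18 9 3 4 11)(8 14 16 10 12 13)(15 17) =[7, 1, 18, 4, 11, 5, 6, 0, 14, 3, 12, 2, 13, 8, 16, 17, 10, 15, 9]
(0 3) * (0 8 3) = (3 8) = [0, 1, 2, 8, 4, 5, 6, 7, 3]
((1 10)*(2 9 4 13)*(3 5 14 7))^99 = (1 10)(2 13 4 9)(3 7 14 5)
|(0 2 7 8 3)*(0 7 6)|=3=|(0 2 6)(3 7 8)|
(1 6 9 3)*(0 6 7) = (0 6 9 3 1 7) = [6, 7, 2, 1, 4, 5, 9, 0, 8, 3]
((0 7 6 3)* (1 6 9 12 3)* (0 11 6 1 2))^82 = (0 9 3 6)(2 7 12 11)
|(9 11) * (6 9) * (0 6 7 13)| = 6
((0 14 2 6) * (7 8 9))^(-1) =(0 6 2 14)(7 9 8)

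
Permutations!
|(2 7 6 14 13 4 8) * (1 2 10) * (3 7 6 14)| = 10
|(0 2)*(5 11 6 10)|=4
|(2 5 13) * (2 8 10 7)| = 6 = |(2 5 13 8 10 7)|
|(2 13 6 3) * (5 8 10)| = |(2 13 6 3)(5 8 10)| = 12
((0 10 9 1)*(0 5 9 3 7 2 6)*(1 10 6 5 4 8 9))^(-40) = (1 3 4 7 8 2 9 5 10)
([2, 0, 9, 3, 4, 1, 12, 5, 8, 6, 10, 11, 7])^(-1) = [1, 5, 0, 3, 4, 7, 9, 12, 8, 2, 10, 11, 6]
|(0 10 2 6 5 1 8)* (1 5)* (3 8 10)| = |(0 3 8)(1 10 2 6)| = 12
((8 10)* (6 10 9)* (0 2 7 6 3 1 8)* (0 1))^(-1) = (0 3 9 8 1 10 6 7 2)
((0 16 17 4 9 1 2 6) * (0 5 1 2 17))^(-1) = (0 16)(1 5 6 2 9 4 17)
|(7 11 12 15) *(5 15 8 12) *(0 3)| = |(0 3)(5 15 7 11)(8 12)| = 4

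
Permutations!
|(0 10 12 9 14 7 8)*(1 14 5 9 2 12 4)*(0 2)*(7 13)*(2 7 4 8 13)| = 10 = |(0 10 8 7 13 4 1 14 2 12)(5 9)|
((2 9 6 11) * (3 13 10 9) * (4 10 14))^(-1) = ((2 3 13 14 4 10 9 6 11))^(-1) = (2 11 6 9 10 4 14 13 3)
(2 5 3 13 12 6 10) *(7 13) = [0, 1, 5, 7, 4, 3, 10, 13, 8, 9, 2, 11, 6, 12] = (2 5 3 7 13 12 6 10)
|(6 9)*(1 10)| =2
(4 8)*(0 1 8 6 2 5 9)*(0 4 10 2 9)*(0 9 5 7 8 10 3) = (0 1 10 2 7 8 3)(4 6 5 9) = [1, 10, 7, 0, 6, 9, 5, 8, 3, 4, 2]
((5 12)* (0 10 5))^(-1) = ((0 10 5 12))^(-1) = (0 12 5 10)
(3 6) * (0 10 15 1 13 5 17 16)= (0 10 15 1 13 5 17 16)(3 6)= [10, 13, 2, 6, 4, 17, 3, 7, 8, 9, 15, 11, 12, 5, 14, 1, 0, 16]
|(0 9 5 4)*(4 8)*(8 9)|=|(0 8 4)(5 9)|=6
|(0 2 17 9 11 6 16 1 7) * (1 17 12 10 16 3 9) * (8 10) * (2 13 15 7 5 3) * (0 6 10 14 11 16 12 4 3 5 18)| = 65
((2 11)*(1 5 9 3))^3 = (1 3 9 5)(2 11)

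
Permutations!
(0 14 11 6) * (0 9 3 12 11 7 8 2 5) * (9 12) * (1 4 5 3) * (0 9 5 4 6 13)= (0 14 7 8 2 3 5 9 1 6 12 11 13)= [14, 6, 3, 5, 4, 9, 12, 8, 2, 1, 10, 13, 11, 0, 7]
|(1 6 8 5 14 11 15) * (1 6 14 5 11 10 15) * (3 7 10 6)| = |(1 14 6 8 11)(3 7 10 15)| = 20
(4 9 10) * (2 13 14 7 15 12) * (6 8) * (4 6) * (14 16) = (2 13 16 14 7 15 12)(4 9 10 6 8) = [0, 1, 13, 3, 9, 5, 8, 15, 4, 10, 6, 11, 2, 16, 7, 12, 14]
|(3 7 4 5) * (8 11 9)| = 12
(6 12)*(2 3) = (2 3)(6 12) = [0, 1, 3, 2, 4, 5, 12, 7, 8, 9, 10, 11, 6]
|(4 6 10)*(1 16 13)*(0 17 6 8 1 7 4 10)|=|(0 17 6)(1 16 13 7 4 8)|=6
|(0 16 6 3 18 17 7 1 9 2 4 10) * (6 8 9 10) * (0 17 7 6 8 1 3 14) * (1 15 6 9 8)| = |(0 16 15 6 14)(1 10 17 9 2 4)(3 18 7)| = 30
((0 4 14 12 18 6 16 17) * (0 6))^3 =(0 12 4 18 14)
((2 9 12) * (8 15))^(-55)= (2 12 9)(8 15)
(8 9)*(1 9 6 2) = (1 9 8 6 2) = [0, 9, 1, 3, 4, 5, 2, 7, 6, 8]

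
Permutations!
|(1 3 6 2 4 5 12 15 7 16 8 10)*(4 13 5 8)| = |(1 3 6 2 13 5 12 15 7 16 4 8 10)| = 13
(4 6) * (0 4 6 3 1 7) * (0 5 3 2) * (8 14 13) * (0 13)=(0 4 2 13 8 14)(1 7 5 3)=[4, 7, 13, 1, 2, 3, 6, 5, 14, 9, 10, 11, 12, 8, 0]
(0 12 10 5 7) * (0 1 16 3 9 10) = (0 12)(1 16 3 9 10 5 7) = [12, 16, 2, 9, 4, 7, 6, 1, 8, 10, 5, 11, 0, 13, 14, 15, 3]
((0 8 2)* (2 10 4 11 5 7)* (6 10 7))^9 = (0 8 7 2)(4 10 6 5 11)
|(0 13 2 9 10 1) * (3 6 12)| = |(0 13 2 9 10 1)(3 6 12)| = 6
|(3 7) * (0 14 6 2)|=4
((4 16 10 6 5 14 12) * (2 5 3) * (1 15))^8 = ((1 15)(2 5 14 12 4 16 10 6 3))^8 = (2 3 6 10 16 4 12 14 5)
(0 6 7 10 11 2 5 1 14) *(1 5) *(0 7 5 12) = (0 6 5 12)(1 14 7 10 11 2) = [6, 14, 1, 3, 4, 12, 5, 10, 8, 9, 11, 2, 0, 13, 7]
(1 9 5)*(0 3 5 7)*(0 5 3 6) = (0 6)(1 9 7 5) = [6, 9, 2, 3, 4, 1, 0, 5, 8, 7]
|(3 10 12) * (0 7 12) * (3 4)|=6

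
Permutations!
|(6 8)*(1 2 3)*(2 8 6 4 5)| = |(1 8 4 5 2 3)| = 6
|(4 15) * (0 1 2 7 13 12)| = |(0 1 2 7 13 12)(4 15)| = 6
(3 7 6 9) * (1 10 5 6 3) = (1 10 5 6 9)(3 7) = [0, 10, 2, 7, 4, 6, 9, 3, 8, 1, 5]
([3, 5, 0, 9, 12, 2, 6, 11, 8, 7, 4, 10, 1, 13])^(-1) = (13)(0 2 5 1 12 4 10 11 7 9 3)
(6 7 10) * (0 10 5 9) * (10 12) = (0 12 10 6 7 5 9) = [12, 1, 2, 3, 4, 9, 7, 5, 8, 0, 6, 11, 10]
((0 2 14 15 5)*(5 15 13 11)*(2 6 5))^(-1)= ((15)(0 6 5)(2 14 13 11))^(-1)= (15)(0 5 6)(2 11 13 14)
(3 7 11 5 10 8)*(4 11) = (3 7 4 11 5 10 8) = [0, 1, 2, 7, 11, 10, 6, 4, 3, 9, 8, 5]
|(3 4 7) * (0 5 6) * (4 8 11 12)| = |(0 5 6)(3 8 11 12 4 7)| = 6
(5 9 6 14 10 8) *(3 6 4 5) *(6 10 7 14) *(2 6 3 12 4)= (2 6 3 10 8 12 4 5 9)(7 14)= [0, 1, 6, 10, 5, 9, 3, 14, 12, 2, 8, 11, 4, 13, 7]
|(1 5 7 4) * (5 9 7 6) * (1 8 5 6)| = 6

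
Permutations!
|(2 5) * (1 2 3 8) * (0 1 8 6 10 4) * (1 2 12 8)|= 21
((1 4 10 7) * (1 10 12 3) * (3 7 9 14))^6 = (1 14 10 12)(3 9 7 4) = ((1 4 12 7 10 9 14 3))^6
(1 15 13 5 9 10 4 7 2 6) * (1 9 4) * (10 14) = [0, 15, 6, 3, 7, 4, 9, 2, 8, 14, 1, 11, 12, 5, 10, 13] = (1 15 13 5 4 7 2 6 9 14 10)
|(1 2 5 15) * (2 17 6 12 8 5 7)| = |(1 17 6 12 8 5 15)(2 7)| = 14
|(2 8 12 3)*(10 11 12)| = |(2 8 10 11 12 3)| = 6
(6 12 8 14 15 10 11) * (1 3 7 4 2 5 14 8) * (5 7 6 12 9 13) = (1 3 6 9 13 5 14 15 10 11 12)(2 7 4) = [0, 3, 7, 6, 2, 14, 9, 4, 8, 13, 11, 12, 1, 5, 15, 10]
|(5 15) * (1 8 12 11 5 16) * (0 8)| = 8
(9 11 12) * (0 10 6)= (0 10 6)(9 11 12)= [10, 1, 2, 3, 4, 5, 0, 7, 8, 11, 6, 12, 9]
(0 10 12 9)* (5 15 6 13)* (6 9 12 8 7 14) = (0 10 8 7 14 6 13 5 15 9) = [10, 1, 2, 3, 4, 15, 13, 14, 7, 0, 8, 11, 12, 5, 6, 9]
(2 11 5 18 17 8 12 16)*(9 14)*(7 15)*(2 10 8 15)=(2 11 5 18 17 15 7)(8 12 16 10)(9 14)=[0, 1, 11, 3, 4, 18, 6, 2, 12, 14, 8, 5, 16, 13, 9, 7, 10, 15, 17]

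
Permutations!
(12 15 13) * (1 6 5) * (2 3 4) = (1 6 5)(2 3 4)(12 15 13) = [0, 6, 3, 4, 2, 1, 5, 7, 8, 9, 10, 11, 15, 12, 14, 13]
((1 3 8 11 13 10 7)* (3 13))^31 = (1 7 10 13)(3 8 11)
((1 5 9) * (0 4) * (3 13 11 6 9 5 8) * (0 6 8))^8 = (13)(0 9 4 1 6)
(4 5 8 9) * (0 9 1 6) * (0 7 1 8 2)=(0 9 4 5 2)(1 6 7)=[9, 6, 0, 3, 5, 2, 7, 1, 8, 4]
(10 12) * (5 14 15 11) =(5 14 15 11)(10 12) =[0, 1, 2, 3, 4, 14, 6, 7, 8, 9, 12, 5, 10, 13, 15, 11]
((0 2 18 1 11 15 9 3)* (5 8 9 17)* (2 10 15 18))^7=((0 10 15 17 5 8 9 3)(1 11 18))^7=(0 3 9 8 5 17 15 10)(1 11 18)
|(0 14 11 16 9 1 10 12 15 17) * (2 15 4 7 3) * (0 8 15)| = 12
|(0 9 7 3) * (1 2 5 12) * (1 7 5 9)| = 8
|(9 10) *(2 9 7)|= |(2 9 10 7)|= 4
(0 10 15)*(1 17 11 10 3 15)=(0 3 15)(1 17 11 10)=[3, 17, 2, 15, 4, 5, 6, 7, 8, 9, 1, 10, 12, 13, 14, 0, 16, 11]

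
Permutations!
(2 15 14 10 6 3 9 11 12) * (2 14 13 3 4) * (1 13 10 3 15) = [0, 13, 1, 9, 2, 5, 4, 7, 8, 11, 6, 12, 14, 15, 3, 10] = (1 13 15 10 6 4 2)(3 9 11 12 14)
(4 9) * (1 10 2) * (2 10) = [0, 2, 1, 3, 9, 5, 6, 7, 8, 4, 10] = (10)(1 2)(4 9)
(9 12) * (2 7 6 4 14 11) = [0, 1, 7, 3, 14, 5, 4, 6, 8, 12, 10, 2, 9, 13, 11] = (2 7 6 4 14 11)(9 12)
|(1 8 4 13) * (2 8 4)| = |(1 4 13)(2 8)| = 6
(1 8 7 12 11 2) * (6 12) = (1 8 7 6 12 11 2) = [0, 8, 1, 3, 4, 5, 12, 6, 7, 9, 10, 2, 11]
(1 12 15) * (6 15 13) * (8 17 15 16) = [0, 12, 2, 3, 4, 5, 16, 7, 17, 9, 10, 11, 13, 6, 14, 1, 8, 15] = (1 12 13 6 16 8 17 15)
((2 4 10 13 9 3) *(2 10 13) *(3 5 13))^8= (5 9 13)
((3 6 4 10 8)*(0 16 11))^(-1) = (0 11 16)(3 8 10 4 6)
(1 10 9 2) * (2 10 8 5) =(1 8 5 2)(9 10) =[0, 8, 1, 3, 4, 2, 6, 7, 5, 10, 9]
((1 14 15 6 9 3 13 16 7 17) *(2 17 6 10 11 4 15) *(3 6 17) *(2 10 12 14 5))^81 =(1 5 2 3 13 16 7 17)(4 14)(6 9)(10 15)(11 12)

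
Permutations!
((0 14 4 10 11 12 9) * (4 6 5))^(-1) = (0 9 12 11 10 4 5 6 14) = ((0 14 6 5 4 10 11 12 9))^(-1)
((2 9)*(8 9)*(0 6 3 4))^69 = (9)(0 6 3 4)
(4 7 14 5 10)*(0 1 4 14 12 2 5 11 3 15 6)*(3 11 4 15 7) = (0 1 15 6)(2 5 10 14 4 3 7 12) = [1, 15, 5, 7, 3, 10, 0, 12, 8, 9, 14, 11, 2, 13, 4, 6]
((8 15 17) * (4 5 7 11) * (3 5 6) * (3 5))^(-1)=((4 6 5 7 11)(8 15 17))^(-1)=(4 11 7 5 6)(8 17 15)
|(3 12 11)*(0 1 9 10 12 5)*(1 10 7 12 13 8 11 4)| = 35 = |(0 10 13 8 11 3 5)(1 9 7 12 4)|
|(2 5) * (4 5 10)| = |(2 10 4 5)| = 4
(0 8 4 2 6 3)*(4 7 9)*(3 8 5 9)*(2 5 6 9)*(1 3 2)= (0 6 8 7 2 9 4 5 1 3)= [6, 3, 9, 0, 5, 1, 8, 2, 7, 4]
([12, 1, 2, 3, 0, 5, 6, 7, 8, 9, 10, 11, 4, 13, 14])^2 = (14)(0 4 12)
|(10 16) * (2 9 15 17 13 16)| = |(2 9 15 17 13 16 10)| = 7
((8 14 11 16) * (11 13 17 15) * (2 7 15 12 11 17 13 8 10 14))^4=((2 7 15 17 12 11 16 10 14 8))^4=(2 12 14 15 16)(7 11 8 17 10)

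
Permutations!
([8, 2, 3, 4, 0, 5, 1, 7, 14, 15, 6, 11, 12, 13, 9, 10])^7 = [1, 9, 15, 10, 6, 5, 14, 7, 2, 4, 8, 11, 12, 13, 3, 0]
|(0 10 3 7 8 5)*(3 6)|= |(0 10 6 3 7 8 5)|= 7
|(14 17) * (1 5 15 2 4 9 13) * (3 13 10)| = 18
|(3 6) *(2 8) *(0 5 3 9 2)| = 7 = |(0 5 3 6 9 2 8)|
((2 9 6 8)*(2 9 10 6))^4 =((2 10 6 8 9))^4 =(2 9 8 6 10)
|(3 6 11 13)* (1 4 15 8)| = 4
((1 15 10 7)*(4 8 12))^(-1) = ((1 15 10 7)(4 8 12))^(-1) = (1 7 10 15)(4 12 8)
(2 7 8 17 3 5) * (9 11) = (2 7 8 17 3 5)(9 11) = [0, 1, 7, 5, 4, 2, 6, 8, 17, 11, 10, 9, 12, 13, 14, 15, 16, 3]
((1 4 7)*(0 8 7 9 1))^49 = ((0 8 7)(1 4 9))^49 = (0 8 7)(1 4 9)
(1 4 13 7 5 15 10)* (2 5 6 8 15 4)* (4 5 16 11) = [0, 2, 16, 3, 13, 5, 8, 6, 15, 9, 1, 4, 12, 7, 14, 10, 11] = (1 2 16 11 4 13 7 6 8 15 10)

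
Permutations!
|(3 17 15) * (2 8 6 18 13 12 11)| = 21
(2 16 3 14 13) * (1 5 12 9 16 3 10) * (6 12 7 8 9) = (1 5 7 8 9 16 10)(2 3 14 13)(6 12) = [0, 5, 3, 14, 4, 7, 12, 8, 9, 16, 1, 11, 6, 2, 13, 15, 10]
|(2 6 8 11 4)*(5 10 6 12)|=8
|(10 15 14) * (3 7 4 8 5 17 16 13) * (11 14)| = |(3 7 4 8 5 17 16 13)(10 15 11 14)| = 8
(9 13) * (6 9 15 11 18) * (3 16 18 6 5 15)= (3 16 18 5 15 11 6 9 13)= [0, 1, 2, 16, 4, 15, 9, 7, 8, 13, 10, 6, 12, 3, 14, 11, 18, 17, 5]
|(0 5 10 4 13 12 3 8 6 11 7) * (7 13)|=30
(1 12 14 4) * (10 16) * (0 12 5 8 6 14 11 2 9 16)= (0 12 11 2 9 16 10)(1 5 8 6 14 4)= [12, 5, 9, 3, 1, 8, 14, 7, 6, 16, 0, 2, 11, 13, 4, 15, 10]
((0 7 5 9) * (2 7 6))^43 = ((0 6 2 7 5 9))^43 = (0 6 2 7 5 9)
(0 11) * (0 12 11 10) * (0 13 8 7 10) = (7 10 13 8)(11 12) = [0, 1, 2, 3, 4, 5, 6, 10, 7, 9, 13, 12, 11, 8]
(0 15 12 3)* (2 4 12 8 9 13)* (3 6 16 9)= [15, 1, 4, 0, 12, 5, 16, 7, 3, 13, 10, 11, 6, 2, 14, 8, 9]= (0 15 8 3)(2 4 12 6 16 9 13)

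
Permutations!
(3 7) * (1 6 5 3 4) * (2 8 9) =[0, 6, 8, 7, 1, 3, 5, 4, 9, 2] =(1 6 5 3 7 4)(2 8 9)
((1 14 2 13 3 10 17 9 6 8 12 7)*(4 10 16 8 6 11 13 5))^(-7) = ((1 14 2 5 4 10 17 9 11 13 3 16 8 12 7))^(-7) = (1 11 14 13 2 3 5 16 4 8 10 12 17 7 9)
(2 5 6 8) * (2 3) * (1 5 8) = (1 5 6)(2 8 3) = [0, 5, 8, 2, 4, 6, 1, 7, 3]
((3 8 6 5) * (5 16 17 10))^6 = (3 5 10 17 16 6 8)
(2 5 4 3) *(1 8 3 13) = (1 8 3 2 5 4 13) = [0, 8, 5, 2, 13, 4, 6, 7, 3, 9, 10, 11, 12, 1]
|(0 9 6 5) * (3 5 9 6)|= 5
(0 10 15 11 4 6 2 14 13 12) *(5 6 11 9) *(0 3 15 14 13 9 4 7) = (0 10 14 9 5 6 2 13 12 3 15 4 11 7) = [10, 1, 13, 15, 11, 6, 2, 0, 8, 5, 14, 7, 3, 12, 9, 4]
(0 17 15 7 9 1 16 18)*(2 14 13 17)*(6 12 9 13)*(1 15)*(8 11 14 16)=(0 2 16 18)(1 8 11 14 6 12 9 15 7 13 17)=[2, 8, 16, 3, 4, 5, 12, 13, 11, 15, 10, 14, 9, 17, 6, 7, 18, 1, 0]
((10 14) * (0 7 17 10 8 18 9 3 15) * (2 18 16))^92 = ((0 7 17 10 14 8 16 2 18 9 3 15))^92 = (0 18 14)(2 10 15)(3 16 17)(7 9 8)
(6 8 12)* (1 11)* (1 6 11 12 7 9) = (1 12 11 6 8 7 9) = [0, 12, 2, 3, 4, 5, 8, 9, 7, 1, 10, 6, 11]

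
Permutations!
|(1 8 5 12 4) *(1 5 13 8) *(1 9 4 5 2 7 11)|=|(1 9 4 2 7 11)(5 12)(8 13)|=6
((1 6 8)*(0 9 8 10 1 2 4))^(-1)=(0 4 2 8 9)(1 10 6)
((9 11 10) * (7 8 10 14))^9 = ((7 8 10 9 11 14))^9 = (7 9)(8 11)(10 14)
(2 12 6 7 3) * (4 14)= (2 12 6 7 3)(4 14)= [0, 1, 12, 2, 14, 5, 7, 3, 8, 9, 10, 11, 6, 13, 4]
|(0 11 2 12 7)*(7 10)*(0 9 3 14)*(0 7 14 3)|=|(0 11 2 12 10 14 7 9)|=8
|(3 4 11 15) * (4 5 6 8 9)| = 8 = |(3 5 6 8 9 4 11 15)|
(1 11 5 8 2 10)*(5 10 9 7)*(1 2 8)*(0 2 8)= (0 2 9 7 5 1 11 10 8)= [2, 11, 9, 3, 4, 1, 6, 5, 0, 7, 8, 10]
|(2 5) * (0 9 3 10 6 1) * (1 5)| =|(0 9 3 10 6 5 2 1)| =8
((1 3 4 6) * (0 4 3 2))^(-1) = (0 2 1 6 4)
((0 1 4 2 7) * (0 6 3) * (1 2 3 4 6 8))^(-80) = (8)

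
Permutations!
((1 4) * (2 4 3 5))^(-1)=(1 4 2 5 3)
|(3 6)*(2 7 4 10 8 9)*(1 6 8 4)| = |(1 6 3 8 9 2 7)(4 10)| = 14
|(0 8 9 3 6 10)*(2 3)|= 7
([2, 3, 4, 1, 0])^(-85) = (0 4 2)(1 3)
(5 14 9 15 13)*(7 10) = (5 14 9 15 13)(7 10) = [0, 1, 2, 3, 4, 14, 6, 10, 8, 15, 7, 11, 12, 5, 9, 13]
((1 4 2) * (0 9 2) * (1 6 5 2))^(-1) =((0 9 1 4)(2 6 5))^(-1) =(0 4 1 9)(2 5 6)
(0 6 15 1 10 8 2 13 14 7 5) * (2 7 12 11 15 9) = [6, 10, 13, 3, 4, 0, 9, 5, 7, 2, 8, 15, 11, 14, 12, 1] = (0 6 9 2 13 14 12 11 15 1 10 8 7 5)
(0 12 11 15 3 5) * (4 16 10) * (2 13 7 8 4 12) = (0 2 13 7 8 4 16 10 12 11 15 3 5) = [2, 1, 13, 5, 16, 0, 6, 8, 4, 9, 12, 15, 11, 7, 14, 3, 10]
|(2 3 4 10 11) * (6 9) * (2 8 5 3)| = 6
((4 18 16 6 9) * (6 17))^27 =((4 18 16 17 6 9))^27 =(4 17)(6 18)(9 16)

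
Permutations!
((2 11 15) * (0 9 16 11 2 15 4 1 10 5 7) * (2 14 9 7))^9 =((0 7)(1 10 5 2 14 9 16 11 4))^9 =(16)(0 7)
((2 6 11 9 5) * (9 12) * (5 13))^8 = (2 6 11 12 9 13 5)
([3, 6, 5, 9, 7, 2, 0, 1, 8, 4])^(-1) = (0 6 1 7 4 9 3)(2 5)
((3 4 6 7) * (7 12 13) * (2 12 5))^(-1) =(2 5 6 4 3 7 13 12)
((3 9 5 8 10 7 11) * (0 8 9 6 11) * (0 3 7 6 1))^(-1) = (0 1 3 7 11 6 10 8)(5 9)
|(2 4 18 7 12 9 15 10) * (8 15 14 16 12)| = |(2 4 18 7 8 15 10)(9 14 16 12)| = 28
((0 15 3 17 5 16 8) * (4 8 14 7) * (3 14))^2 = (0 14 4)(3 5)(7 8 15)(16 17)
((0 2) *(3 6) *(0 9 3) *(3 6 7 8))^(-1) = (0 6 9 2)(3 8 7)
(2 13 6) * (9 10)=(2 13 6)(9 10)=[0, 1, 13, 3, 4, 5, 2, 7, 8, 10, 9, 11, 12, 6]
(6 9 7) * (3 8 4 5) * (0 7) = [7, 1, 2, 8, 5, 3, 9, 6, 4, 0] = (0 7 6 9)(3 8 4 5)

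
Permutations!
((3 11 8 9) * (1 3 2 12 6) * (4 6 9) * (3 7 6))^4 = (1 7 6)(2 12 9)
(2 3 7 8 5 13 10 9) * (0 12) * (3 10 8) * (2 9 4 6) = [12, 1, 10, 7, 6, 13, 2, 3, 5, 9, 4, 11, 0, 8] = (0 12)(2 10 4 6)(3 7)(5 13 8)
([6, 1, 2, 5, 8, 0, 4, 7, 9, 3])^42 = [0, 1, 2, 3, 4, 5, 6, 7, 8, 9]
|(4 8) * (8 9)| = 3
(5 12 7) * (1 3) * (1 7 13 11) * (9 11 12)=[0, 3, 2, 7, 4, 9, 6, 5, 8, 11, 10, 1, 13, 12]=(1 3 7 5 9 11)(12 13)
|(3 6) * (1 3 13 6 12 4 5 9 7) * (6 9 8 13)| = 9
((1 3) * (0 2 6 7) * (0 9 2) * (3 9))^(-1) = (1 3 7 6 2 9)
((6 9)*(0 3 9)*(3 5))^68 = ((0 5 3 9 6))^68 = (0 9 5 6 3)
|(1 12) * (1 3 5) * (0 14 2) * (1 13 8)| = 6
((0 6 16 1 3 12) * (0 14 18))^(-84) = ((0 6 16 1 3 12 14 18))^(-84) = (0 3)(1 18)(6 12)(14 16)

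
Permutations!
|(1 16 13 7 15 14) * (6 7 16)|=|(1 6 7 15 14)(13 16)|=10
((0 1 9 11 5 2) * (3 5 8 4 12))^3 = (0 11 12 2 9 4 5 1 8 3)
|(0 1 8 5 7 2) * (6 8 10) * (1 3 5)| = |(0 3 5 7 2)(1 10 6 8)| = 20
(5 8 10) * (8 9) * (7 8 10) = (5 9 10)(7 8) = [0, 1, 2, 3, 4, 9, 6, 8, 7, 10, 5]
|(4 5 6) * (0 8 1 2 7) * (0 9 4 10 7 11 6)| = |(0 8 1 2 11 6 10 7 9 4 5)| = 11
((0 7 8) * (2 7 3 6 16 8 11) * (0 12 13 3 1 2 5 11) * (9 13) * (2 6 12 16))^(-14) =((0 1 6 2 7)(3 12 9 13)(5 11)(8 16))^(-14) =(16)(0 1 6 2 7)(3 9)(12 13)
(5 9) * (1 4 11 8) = [0, 4, 2, 3, 11, 9, 6, 7, 1, 5, 10, 8] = (1 4 11 8)(5 9)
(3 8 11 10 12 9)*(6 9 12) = [0, 1, 2, 8, 4, 5, 9, 7, 11, 3, 6, 10, 12] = (12)(3 8 11 10 6 9)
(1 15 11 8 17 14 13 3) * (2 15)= [0, 2, 15, 1, 4, 5, 6, 7, 17, 9, 10, 8, 12, 3, 13, 11, 16, 14]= (1 2 15 11 8 17 14 13 3)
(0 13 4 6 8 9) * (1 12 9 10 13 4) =(0 4 6 8 10 13 1 12 9) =[4, 12, 2, 3, 6, 5, 8, 7, 10, 0, 13, 11, 9, 1]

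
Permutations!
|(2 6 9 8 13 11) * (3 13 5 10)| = |(2 6 9 8 5 10 3 13 11)| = 9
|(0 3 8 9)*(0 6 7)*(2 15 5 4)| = 12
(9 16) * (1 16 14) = (1 16 9 14) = [0, 16, 2, 3, 4, 5, 6, 7, 8, 14, 10, 11, 12, 13, 1, 15, 9]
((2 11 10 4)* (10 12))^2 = (2 12 4 11 10)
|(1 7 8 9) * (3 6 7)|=|(1 3 6 7 8 9)|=6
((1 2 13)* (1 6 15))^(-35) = (15)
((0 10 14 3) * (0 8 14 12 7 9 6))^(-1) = ((0 10 12 7 9 6)(3 8 14))^(-1) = (0 6 9 7 12 10)(3 14 8)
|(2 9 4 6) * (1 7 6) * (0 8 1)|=8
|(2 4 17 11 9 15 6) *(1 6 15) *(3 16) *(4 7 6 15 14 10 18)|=18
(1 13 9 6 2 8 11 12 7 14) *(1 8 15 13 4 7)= (1 4 7 14 8 11 12)(2 15 13 9 6)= [0, 4, 15, 3, 7, 5, 2, 14, 11, 6, 10, 12, 1, 9, 8, 13]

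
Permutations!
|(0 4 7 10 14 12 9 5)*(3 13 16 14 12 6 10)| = |(0 4 7 3 13 16 14 6 10 12 9 5)| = 12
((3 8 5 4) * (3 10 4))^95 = ((3 8 5)(4 10))^95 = (3 5 8)(4 10)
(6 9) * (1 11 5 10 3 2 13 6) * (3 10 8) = (1 11 5 8 3 2 13 6 9) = [0, 11, 13, 2, 4, 8, 9, 7, 3, 1, 10, 5, 12, 6]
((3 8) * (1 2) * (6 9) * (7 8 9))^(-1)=((1 2)(3 9 6 7 8))^(-1)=(1 2)(3 8 7 6 9)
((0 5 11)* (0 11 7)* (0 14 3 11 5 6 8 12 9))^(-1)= ((0 6 8 12 9)(3 11 5 7 14))^(-1)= (0 9 12 8 6)(3 14 7 5 11)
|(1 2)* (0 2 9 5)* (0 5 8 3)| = 6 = |(0 2 1 9 8 3)|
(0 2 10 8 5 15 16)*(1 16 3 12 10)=(0 2 1 16)(3 12 10 8 5 15)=[2, 16, 1, 12, 4, 15, 6, 7, 5, 9, 8, 11, 10, 13, 14, 3, 0]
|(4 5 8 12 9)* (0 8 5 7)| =|(0 8 12 9 4 7)| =6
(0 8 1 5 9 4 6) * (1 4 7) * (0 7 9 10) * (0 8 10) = (0 10 8 4 6 7 1 5) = [10, 5, 2, 3, 6, 0, 7, 1, 4, 9, 8]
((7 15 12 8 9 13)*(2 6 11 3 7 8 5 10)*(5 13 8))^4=((2 6 11 3 7 15 12 13 5 10)(8 9))^4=(2 7 5 11 12)(3 13 6 15 10)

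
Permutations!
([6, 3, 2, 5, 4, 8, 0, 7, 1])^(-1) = [6, 8, 2, 1, 4, 3, 0, 7, 5]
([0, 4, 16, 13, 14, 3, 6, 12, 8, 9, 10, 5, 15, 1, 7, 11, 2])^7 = [0, 5, 16, 15, 3, 12, 6, 1, 8, 9, 10, 7, 4, 11, 13, 14, 2]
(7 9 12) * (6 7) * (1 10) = (1 10)(6 7 9 12) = [0, 10, 2, 3, 4, 5, 7, 9, 8, 12, 1, 11, 6]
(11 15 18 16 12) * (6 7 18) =(6 7 18 16 12 11 15) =[0, 1, 2, 3, 4, 5, 7, 18, 8, 9, 10, 15, 11, 13, 14, 6, 12, 17, 16]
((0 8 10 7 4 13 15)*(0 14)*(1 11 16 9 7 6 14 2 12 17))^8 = (0 6 8 14 10)(1 2 4 16 17 15 7 11 12 13 9)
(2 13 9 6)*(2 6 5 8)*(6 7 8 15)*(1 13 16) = (1 13 9 5 15 6 7 8 2 16) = [0, 13, 16, 3, 4, 15, 7, 8, 2, 5, 10, 11, 12, 9, 14, 6, 1]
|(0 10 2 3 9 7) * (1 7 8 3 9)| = |(0 10 2 9 8 3 1 7)| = 8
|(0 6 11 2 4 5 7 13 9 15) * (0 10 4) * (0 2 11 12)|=21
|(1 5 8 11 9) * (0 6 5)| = |(0 6 5 8 11 9 1)| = 7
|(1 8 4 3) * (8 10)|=5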